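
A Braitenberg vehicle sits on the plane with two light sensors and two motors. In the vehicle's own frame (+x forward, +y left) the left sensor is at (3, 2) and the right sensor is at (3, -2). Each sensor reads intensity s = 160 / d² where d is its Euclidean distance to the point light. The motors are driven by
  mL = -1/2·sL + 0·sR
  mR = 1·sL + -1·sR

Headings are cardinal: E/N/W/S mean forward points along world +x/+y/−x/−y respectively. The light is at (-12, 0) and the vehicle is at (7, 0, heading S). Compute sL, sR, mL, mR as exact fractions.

left sensor world pos  = (9, -3); dL² = 450
right sensor world pos = (5, -3); dR² = 298
sL = 160/450 = 16/45
sR = 160/298 = 80/149
mL = -1/2·sL + 0·sR = -8/45
mR = 1·sL + -1·sR = -1216/6705

16/45 80/149 -8/45 -1216/6705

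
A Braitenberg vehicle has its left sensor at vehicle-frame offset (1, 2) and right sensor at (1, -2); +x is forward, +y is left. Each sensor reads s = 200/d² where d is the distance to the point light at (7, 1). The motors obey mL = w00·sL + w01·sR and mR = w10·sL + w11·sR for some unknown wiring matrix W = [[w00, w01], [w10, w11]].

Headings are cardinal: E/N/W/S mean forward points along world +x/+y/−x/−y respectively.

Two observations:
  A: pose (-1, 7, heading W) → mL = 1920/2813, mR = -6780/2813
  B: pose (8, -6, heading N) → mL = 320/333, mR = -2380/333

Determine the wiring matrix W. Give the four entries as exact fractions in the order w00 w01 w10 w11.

obs A: pose=(-1,7,W) → sL=200/97, sR=40/29, mL=1920/2813, mR=-6780/2813
obs B: pose=(8,-6,N) → sL=200/37, sR=40/9, mL=320/333, mR=-2380/333
sensor matrix S = [[200/97, 40/29], [200/37, 40/9]]; det S = 1600000/936729
solve [mL_A; mL_B] = S·[w00; w01] and [mR_A; mR_B] = S·[w10; w11]:
  w00 = 1, w01 = -1, w10 = -1/2, w11 = -1

1 -1 -1/2 -1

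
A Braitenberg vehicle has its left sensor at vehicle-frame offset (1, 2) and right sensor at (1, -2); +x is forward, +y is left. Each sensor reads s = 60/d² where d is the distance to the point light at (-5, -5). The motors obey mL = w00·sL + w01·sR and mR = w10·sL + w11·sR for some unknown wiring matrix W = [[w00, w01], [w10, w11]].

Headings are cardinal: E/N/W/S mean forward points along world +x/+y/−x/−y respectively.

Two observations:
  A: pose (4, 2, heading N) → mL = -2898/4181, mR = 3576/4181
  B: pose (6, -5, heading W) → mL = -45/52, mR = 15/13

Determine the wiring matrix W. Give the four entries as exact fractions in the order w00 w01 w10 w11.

obs A: pose=(4,2,N) → sL=60/113, sR=12/37, mL=-2898/4181, mR=3576/4181
obs B: pose=(6,-5,W) → sL=15/26, sR=15/26, mL=-45/52, mR=15/13
sensor matrix S = [[60/113, 12/37], [15/26, 15/26]]; det S = 6480/54353
solve [mL_A; mL_B] = S·[w00; w01] and [mR_A; mR_B] = S·[w10; w11]:
  w00 = -1, w01 = -1/2, w10 = 1, w11 = 1

-1 -1/2 1 1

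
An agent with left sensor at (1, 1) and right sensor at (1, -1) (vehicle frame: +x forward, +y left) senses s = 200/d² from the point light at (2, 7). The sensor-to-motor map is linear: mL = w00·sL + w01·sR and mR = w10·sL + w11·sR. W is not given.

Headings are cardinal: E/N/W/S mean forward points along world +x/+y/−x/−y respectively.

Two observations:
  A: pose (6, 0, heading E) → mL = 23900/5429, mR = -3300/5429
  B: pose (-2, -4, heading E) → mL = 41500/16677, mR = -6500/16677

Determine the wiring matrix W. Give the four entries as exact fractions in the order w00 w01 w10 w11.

obs A: pose=(6,0,E) → sL=200/61, sR=200/89, mL=23900/5429, mR=-3300/5429
obs B: pose=(-2,-4,E) → sL=200/109, sR=200/153, mL=41500/16677, mR=-6500/16677
sensor matrix S = [[200/61, 200/89], [200/109, 200/153]]; det S = 14720000/90539433
solve [mL_A; mL_B] = S·[w00; w01] and [mR_A; mR_B] = S·[w10; w11]:
  w00 = 1, w01 = 1/2, w10 = 1/2, w11 = -1

1 1/2 1/2 -1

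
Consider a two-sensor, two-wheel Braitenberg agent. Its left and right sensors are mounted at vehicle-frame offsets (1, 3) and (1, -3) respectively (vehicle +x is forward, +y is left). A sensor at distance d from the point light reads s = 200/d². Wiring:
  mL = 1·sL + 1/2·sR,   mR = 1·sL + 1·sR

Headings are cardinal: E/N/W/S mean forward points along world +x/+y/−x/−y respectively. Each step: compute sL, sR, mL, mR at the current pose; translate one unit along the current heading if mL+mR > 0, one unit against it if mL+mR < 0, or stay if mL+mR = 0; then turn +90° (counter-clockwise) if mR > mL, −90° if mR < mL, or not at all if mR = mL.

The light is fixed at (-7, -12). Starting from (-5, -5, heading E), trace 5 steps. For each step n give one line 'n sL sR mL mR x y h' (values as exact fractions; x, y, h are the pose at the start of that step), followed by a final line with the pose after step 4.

0 200/109 8 636/109 1072/109 -5 -5 E
1 25/8 2 33/8 41/8 -4 -5 N
2 200/29 8/5 1116/145 1232/145 -4 -4 W
3 100/37 4 174/37 248/37 -5 -4 S
4 200/109 8 636/109 1072/109 -5 -5 E
final -4 -5 N

n=0: pose=(-5,-5,E); sL=200/109, sR=8; mL=636/109, mR=1072/109; mL+mR=1708/109 → advance +1; mR−mL=4 → turn +1·90°
n=1: pose=(-4,-5,N); sL=25/8, sR=2; mL=33/8, mR=41/8; mL+mR=37/4 → advance +1; mR−mL=1 → turn +1·90°
n=2: pose=(-4,-4,W); sL=200/29, sR=8/5; mL=1116/145, mR=1232/145; mL+mR=2348/145 → advance +1; mR−mL=4/5 → turn +1·90°
n=3: pose=(-5,-4,S); sL=100/37, sR=4; mL=174/37, mR=248/37; mL+mR=422/37 → advance +1; mR−mL=2 → turn +1·90°
n=4: pose=(-5,-5,E); sL=200/109, sR=8; mL=636/109, mR=1072/109; mL+mR=1708/109 → advance +1; mR−mL=4 → turn +1·90°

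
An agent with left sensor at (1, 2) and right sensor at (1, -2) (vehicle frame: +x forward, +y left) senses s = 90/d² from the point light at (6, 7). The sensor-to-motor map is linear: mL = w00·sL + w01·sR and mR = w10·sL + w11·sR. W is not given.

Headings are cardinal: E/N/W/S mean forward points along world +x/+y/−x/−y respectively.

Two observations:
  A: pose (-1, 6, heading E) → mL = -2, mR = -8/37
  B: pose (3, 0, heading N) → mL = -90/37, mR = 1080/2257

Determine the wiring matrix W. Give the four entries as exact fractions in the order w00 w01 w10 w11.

0 -1 -1/2 1/2

obs A: pose=(-1,6,E) → sL=90/37, sR=2, mL=-2, mR=-8/37
obs B: pose=(3,0,N) → sL=90/61, sR=90/37, mL=-90/37, mR=1080/2257
sensor matrix S = [[90/37, 2], [90/61, 90/37]]; det S = 247680/83509
solve [mL_A; mL_B] = S·[w00; w01] and [mR_A; mR_B] = S·[w10; w11]:
  w00 = 0, w01 = -1, w10 = -1/2, w11 = 1/2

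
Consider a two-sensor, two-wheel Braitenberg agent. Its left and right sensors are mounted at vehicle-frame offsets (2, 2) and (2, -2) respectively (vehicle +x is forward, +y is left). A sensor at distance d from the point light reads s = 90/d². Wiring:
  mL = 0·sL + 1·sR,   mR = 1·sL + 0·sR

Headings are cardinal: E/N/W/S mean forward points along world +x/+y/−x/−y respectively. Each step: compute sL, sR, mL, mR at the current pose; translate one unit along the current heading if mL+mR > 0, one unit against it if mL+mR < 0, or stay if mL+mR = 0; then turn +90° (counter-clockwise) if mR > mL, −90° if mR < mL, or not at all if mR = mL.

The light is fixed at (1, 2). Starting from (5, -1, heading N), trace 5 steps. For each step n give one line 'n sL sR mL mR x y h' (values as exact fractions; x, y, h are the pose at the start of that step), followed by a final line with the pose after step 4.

n=0: pose=(5,-1,N); sL=18, sR=90/37; mL=90/37, mR=18; mL+mR=756/37 → advance +1; mR−mL=576/37 → turn +1·90°
n=1: pose=(5,0,W); sL=9/2, sR=45/2; mL=45/2, mR=9/2; mL+mR=27 → advance +1; mR−mL=-18 → turn -1·90°
n=2: pose=(4,0,N); sL=90, sR=18/5; mL=18/5, mR=90; mL+mR=468/5 → advance +1; mR−mL=432/5 → turn +1·90°
n=3: pose=(4,1,W); sL=9, sR=45; mL=45, mR=9; mL+mR=54 → advance +1; mR−mL=-36 → turn -1·90°
n=4: pose=(3,1,N); sL=90, sR=90/17; mL=90/17, mR=90; mL+mR=1620/17 → advance +1; mR−mL=1440/17 → turn +1·90°

0 18 90/37 90/37 18 5 -1 N
1 9/2 45/2 45/2 9/2 5 0 W
2 90 18/5 18/5 90 4 0 N
3 9 45 45 9 4 1 W
4 90 90/17 90/17 90 3 1 N
final 3 2 W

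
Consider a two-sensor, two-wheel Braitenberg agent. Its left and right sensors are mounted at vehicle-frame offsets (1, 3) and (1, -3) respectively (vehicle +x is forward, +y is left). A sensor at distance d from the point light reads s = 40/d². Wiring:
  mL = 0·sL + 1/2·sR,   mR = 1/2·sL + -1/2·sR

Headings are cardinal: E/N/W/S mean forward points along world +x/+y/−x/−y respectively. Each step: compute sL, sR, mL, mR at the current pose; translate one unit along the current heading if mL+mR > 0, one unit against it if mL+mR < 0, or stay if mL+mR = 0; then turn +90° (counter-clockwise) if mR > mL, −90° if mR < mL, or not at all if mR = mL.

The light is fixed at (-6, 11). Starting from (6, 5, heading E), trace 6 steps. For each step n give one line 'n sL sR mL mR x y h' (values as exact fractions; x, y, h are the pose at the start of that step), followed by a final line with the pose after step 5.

0 20/89 4/25 2/25 72/2225 6 5 E
1 8/61 40/149 20/149 -624/9089 7 5 S
2 10/61 1/4 1/8 -21/488 7 4 W
3 40/117 40/261 20/261 320/3393 6 4 N
4 20/101 4/13 2/13 -72/1313 6 5 W
5 40/89 40/221 20/221 2640/19669 5 5 N
final 5 6 W

n=0: pose=(6,5,E); sL=20/89, sR=4/25; mL=2/25, mR=72/2225; mL+mR=10/89 → advance +1; mR−mL=-106/2225 → turn -1·90°
n=1: pose=(7,5,S); sL=8/61, sR=40/149; mL=20/149, mR=-624/9089; mL+mR=4/61 → advance +1; mR−mL=-1844/9089 → turn -1·90°
n=2: pose=(7,4,W); sL=10/61, sR=1/4; mL=1/8, mR=-21/488; mL+mR=5/61 → advance +1; mR−mL=-41/244 → turn -1·90°
n=3: pose=(6,4,N); sL=40/117, sR=40/261; mL=20/261, mR=320/3393; mL+mR=20/117 → advance +1; mR−mL=20/1131 → turn +1·90°
n=4: pose=(6,5,W); sL=20/101, sR=4/13; mL=2/13, mR=-72/1313; mL+mR=10/101 → advance +1; mR−mL=-274/1313 → turn -1·90°
n=5: pose=(5,5,N); sL=40/89, sR=40/221; mL=20/221, mR=2640/19669; mL+mR=20/89 → advance +1; mR−mL=860/19669 → turn +1·90°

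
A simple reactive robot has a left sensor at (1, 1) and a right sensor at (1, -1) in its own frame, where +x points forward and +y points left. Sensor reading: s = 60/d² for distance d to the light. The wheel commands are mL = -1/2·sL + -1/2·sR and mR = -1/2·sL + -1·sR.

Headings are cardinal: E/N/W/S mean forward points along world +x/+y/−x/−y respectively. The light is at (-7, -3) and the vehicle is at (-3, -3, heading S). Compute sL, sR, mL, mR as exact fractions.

left sensor world pos  = (-2, -4); dL² = 26
right sensor world pos = (-4, -4); dR² = 10
sL = 60/26 = 30/13
sR = 60/10 = 6
mL = -1/2·sL + -1/2·sR = -54/13
mR = -1/2·sL + -1·sR = -93/13

30/13 6 -54/13 -93/13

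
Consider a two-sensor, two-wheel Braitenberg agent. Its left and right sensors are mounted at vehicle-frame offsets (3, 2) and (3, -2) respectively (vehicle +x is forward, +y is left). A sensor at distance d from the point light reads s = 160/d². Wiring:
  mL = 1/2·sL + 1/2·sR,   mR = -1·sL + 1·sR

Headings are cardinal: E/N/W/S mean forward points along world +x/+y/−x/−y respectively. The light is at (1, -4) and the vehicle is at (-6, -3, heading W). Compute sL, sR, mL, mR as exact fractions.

160/101 160/109 16800/11009 -1280/11009

left sensor world pos  = (-9, -5); dL² = 101
right sensor world pos = (-9, -1); dR² = 109
sL = 160/101 = 160/101
sR = 160/109 = 160/109
mL = 1/2·sL + 1/2·sR = 16800/11009
mR = -1·sL + 1·sR = -1280/11009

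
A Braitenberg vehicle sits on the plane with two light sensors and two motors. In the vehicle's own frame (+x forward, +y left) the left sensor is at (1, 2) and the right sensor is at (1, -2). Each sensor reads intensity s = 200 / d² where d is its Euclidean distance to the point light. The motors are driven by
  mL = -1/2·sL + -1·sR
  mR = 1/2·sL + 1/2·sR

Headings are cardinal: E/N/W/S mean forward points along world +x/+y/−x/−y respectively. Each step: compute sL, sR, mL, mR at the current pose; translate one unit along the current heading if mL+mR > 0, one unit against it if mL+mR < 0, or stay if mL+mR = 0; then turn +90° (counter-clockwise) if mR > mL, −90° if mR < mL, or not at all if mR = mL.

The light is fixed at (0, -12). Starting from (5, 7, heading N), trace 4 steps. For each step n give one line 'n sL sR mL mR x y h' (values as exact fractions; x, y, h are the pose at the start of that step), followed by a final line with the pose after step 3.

n=0: pose=(5,7,N); sL=200/409, sR=200/449; mL=-126700/183641, mR=85800/183641; mL+mR=-100/449 → advance -1; mR−mL=212500/183641 → turn +1·90°
n=1: pose=(5,6,W); sL=25/34, sR=25/52; mL=-375/442, mR=1075/1768; mL+mR=-25/104 → advance -1; mR−mL=2575/1768 → turn +1·90°
n=2: pose=(6,6,S); sL=200/353, sR=40/61; mL=-20220/21533, mR=13160/21533; mL+mR=-20/61 → advance -1; mR−mL=33380/21533 → turn +1·90°
n=3: pose=(6,7,E); sL=20/49, sR=100/169; mL=-6590/8281, mR=4140/8281; mL+mR=-50/169 → advance -1; mR−mL=10730/8281 → turn +1·90°

0 200/409 200/449 -126700/183641 85800/183641 5 7 N
1 25/34 25/52 -375/442 1075/1768 5 6 W
2 200/353 40/61 -20220/21533 13160/21533 6 6 S
3 20/49 100/169 -6590/8281 4140/8281 6 7 E
final 5 7 N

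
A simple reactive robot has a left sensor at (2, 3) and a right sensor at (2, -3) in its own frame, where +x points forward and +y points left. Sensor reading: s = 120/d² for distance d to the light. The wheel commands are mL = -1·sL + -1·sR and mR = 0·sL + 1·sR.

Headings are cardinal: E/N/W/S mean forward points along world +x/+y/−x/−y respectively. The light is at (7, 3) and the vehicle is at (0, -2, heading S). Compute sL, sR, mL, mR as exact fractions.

24/13 120/149 -5136/1937 120/149

left sensor world pos  = (3, -4); dL² = 65
right sensor world pos = (-3, -4); dR² = 149
sL = 120/65 = 24/13
sR = 120/149 = 120/149
mL = -1·sL + -1·sR = -5136/1937
mR = 0·sL + 1·sR = 120/149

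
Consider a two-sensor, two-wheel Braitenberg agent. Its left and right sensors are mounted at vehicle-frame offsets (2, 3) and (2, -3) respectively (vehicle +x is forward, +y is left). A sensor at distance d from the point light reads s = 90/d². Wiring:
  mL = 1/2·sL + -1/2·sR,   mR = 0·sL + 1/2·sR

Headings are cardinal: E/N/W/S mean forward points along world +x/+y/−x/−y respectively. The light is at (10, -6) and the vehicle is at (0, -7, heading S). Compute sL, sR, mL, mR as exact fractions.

left sensor world pos  = (3, -9); dL² = 58
right sensor world pos = (-3, -9); dR² = 178
sL = 90/58 = 45/29
sR = 90/178 = 45/89
mL = 1/2·sL + -1/2·sR = 1350/2581
mR = 0·sL + 1/2·sR = 45/178

45/29 45/89 1350/2581 45/178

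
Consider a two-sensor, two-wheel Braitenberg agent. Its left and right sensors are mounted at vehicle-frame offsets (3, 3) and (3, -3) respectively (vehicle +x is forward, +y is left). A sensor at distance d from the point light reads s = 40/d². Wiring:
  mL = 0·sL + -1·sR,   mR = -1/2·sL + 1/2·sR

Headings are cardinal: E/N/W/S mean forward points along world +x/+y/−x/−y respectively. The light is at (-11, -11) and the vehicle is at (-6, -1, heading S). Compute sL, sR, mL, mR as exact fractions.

40/113 40/53 -40/53 1200/5989

left sensor world pos  = (-3, -4); dL² = 113
right sensor world pos = (-9, -4); dR² = 53
sL = 40/113 = 40/113
sR = 40/53 = 40/53
mL = 0·sL + -1·sR = -40/53
mR = -1/2·sL + 1/2·sR = 1200/5989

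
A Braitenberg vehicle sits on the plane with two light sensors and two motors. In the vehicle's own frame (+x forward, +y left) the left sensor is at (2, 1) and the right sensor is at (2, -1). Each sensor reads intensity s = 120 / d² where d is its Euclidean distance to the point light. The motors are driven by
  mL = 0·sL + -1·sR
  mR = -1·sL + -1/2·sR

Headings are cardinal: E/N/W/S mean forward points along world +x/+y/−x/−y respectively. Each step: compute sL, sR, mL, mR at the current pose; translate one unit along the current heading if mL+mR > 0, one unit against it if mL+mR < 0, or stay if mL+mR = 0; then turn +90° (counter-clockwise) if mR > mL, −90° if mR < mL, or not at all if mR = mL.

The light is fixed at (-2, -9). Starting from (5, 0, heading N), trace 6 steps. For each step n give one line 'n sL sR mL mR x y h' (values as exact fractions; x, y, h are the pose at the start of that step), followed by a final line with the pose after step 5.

0 120/157 24/37 -24/37 -6324/5809 5 0 N
1 20/27 12/13 -12/13 -422/351 5 -1 E
2 24/17 120/61 -120/61 -2484/1037 4 -1 S
3 3/2 30/29 -30/29 -117/58 4 0 W
4 120/157 24/37 -24/37 -6324/5809 5 0 N
5 20/27 12/13 -12/13 -422/351 5 -1 E
final 4 -1 S

n=0: pose=(5,0,N); sL=120/157, sR=24/37; mL=-24/37, mR=-6324/5809; mL+mR=-10092/5809 → advance -1; mR−mL=-2556/5809 → turn -1·90°
n=1: pose=(5,-1,E); sL=20/27, sR=12/13; mL=-12/13, mR=-422/351; mL+mR=-746/351 → advance -1; mR−mL=-98/351 → turn -1·90°
n=2: pose=(4,-1,S); sL=24/17, sR=120/61; mL=-120/61, mR=-2484/1037; mL+mR=-4524/1037 → advance -1; mR−mL=-444/1037 → turn -1·90°
n=3: pose=(4,0,W); sL=3/2, sR=30/29; mL=-30/29, mR=-117/58; mL+mR=-177/58 → advance -1; mR−mL=-57/58 → turn -1·90°
n=4: pose=(5,0,N); sL=120/157, sR=24/37; mL=-24/37, mR=-6324/5809; mL+mR=-10092/5809 → advance -1; mR−mL=-2556/5809 → turn -1·90°
n=5: pose=(5,-1,E); sL=20/27, sR=12/13; mL=-12/13, mR=-422/351; mL+mR=-746/351 → advance -1; mR−mL=-98/351 → turn -1·90°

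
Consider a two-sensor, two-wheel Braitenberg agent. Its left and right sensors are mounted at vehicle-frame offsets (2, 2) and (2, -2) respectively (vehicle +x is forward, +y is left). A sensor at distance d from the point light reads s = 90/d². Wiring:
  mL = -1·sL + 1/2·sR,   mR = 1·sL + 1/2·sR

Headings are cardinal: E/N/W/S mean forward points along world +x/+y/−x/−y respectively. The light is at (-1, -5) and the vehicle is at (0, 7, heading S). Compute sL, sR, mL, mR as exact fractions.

left sensor world pos  = (2, 5); dL² = 109
right sensor world pos = (-2, 5); dR² = 101
sL = 90/109 = 90/109
sR = 90/101 = 90/101
mL = -1·sL + 1/2·sR = -4185/11009
mR = 1·sL + 1/2·sR = 13995/11009

90/109 90/101 -4185/11009 13995/11009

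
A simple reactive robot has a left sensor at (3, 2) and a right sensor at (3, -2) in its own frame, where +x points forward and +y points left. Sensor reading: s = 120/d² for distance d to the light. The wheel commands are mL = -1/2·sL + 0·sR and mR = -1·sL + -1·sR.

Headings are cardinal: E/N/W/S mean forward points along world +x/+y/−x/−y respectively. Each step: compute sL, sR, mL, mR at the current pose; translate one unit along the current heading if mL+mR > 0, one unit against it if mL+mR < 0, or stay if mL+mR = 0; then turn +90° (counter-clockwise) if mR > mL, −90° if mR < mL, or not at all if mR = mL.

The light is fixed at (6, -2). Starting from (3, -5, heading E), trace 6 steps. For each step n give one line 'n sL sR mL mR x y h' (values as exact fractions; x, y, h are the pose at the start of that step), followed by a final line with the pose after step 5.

0 120 24/5 -60 -624/5 3 -5 E
1 3 5/3 -3/2 -14/3 2 -5 S
2 24/13 120/49 -12/13 -2736/637 2 -4 W
3 60/13 60 -30/13 -840/13 3 -4 N
4 120 24/5 -60 -624/5 3 -5 E
5 3 5/3 -3/2 -14/3 2 -5 S
final 2 -4 W

n=0: pose=(3,-5,E); sL=120, sR=24/5; mL=-60, mR=-624/5; mL+mR=-924/5 → advance -1; mR−mL=-324/5 → turn -1·90°
n=1: pose=(2,-5,S); sL=3, sR=5/3; mL=-3/2, mR=-14/3; mL+mR=-37/6 → advance -1; mR−mL=-19/6 → turn -1·90°
n=2: pose=(2,-4,W); sL=24/13, sR=120/49; mL=-12/13, mR=-2736/637; mL+mR=-3324/637 → advance -1; mR−mL=-2148/637 → turn -1·90°
n=3: pose=(3,-4,N); sL=60/13, sR=60; mL=-30/13, mR=-840/13; mL+mR=-870/13 → advance -1; mR−mL=-810/13 → turn -1·90°
n=4: pose=(3,-5,E); sL=120, sR=24/5; mL=-60, mR=-624/5; mL+mR=-924/5 → advance -1; mR−mL=-324/5 → turn -1·90°
n=5: pose=(2,-5,S); sL=3, sR=5/3; mL=-3/2, mR=-14/3; mL+mR=-37/6 → advance -1; mR−mL=-19/6 → turn -1·90°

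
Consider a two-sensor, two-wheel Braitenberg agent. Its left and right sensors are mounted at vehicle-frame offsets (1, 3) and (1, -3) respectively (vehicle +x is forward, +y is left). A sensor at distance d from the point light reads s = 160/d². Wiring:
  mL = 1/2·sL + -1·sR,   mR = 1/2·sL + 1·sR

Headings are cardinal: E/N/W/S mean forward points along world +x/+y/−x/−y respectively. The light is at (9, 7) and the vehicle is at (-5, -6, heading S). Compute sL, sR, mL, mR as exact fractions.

left sensor world pos  = (-2, -7); dL² = 317
right sensor world pos = (-8, -7); dR² = 485
sL = 160/317 = 160/317
sR = 160/485 = 32/97
mL = 1/2·sL + -1·sR = -2384/30749
mR = 1/2·sL + 1·sR = 17904/30749

160/317 32/97 -2384/30749 17904/30749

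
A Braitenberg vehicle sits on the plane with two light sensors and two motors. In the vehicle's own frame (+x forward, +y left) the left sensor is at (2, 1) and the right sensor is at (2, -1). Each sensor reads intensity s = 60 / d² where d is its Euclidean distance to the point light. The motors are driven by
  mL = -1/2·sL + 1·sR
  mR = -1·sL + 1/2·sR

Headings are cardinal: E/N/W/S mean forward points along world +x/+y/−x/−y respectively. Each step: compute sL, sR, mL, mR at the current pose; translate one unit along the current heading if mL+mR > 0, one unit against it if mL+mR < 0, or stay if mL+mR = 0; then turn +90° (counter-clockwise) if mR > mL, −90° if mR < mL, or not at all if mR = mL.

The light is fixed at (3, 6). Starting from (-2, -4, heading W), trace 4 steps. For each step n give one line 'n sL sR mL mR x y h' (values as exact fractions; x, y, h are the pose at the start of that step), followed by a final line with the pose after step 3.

n=0: pose=(-2,-4,W); sL=6/17, sR=6/13; mL=63/221, mR=-27/221; mL+mR=36/221 → advance +1; mR−mL=-90/221 → turn -1·90°
n=1: pose=(-3,-4,N); sL=60/113, sR=60/89; mL=4110/10057, mR=-1950/10057; mL+mR=2160/10057 → advance +1; mR−mL=-6060/10057 → turn -1·90°
n=2: pose=(-3,-3,E); sL=3/4, sR=15/29; mL=33/232, mR=-57/116; mL+mR=-81/232 → advance -1; mR−mL=-147/232 → turn -1·90°
n=3: pose=(-4,-3,S); sL=60/157, sR=12/37; mL=774/5809, mR=-1278/5809; mL+mR=-504/5809 → advance -1; mR−mL=-2052/5809 → turn -1·90°

0 6/17 6/13 63/221 -27/221 -2 -4 W
1 60/113 60/89 4110/10057 -1950/10057 -3 -4 N
2 3/4 15/29 33/232 -57/116 -3 -3 E
3 60/157 12/37 774/5809 -1278/5809 -4 -3 S
final -4 -2 W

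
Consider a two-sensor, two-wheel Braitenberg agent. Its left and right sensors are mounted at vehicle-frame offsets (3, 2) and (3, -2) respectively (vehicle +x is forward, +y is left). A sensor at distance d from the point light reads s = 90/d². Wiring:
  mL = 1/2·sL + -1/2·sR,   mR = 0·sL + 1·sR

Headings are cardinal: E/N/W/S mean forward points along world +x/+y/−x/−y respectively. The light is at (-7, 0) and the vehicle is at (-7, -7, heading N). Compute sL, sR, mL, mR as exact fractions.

9/2 9/2 0 9/2

left sensor world pos  = (-9, -4); dL² = 20
right sensor world pos = (-5, -4); dR² = 20
sL = 90/20 = 9/2
sR = 90/20 = 9/2
mL = 1/2·sL + -1/2·sR = 0
mR = 0·sL + 1·sR = 9/2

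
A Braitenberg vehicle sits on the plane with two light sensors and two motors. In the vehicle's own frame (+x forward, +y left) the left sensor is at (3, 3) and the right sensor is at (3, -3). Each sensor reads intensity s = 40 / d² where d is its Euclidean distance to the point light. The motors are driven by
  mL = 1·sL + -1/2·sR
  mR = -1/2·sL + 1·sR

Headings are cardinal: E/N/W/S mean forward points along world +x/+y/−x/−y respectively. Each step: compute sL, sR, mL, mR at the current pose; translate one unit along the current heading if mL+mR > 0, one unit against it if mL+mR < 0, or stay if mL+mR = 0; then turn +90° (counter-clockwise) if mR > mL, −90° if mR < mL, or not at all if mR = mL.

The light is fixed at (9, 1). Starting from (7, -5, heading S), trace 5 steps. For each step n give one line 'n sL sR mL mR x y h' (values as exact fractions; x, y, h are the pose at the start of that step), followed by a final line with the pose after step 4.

n=0: pose=(7,-5,S); sL=20/41, sR=20/53; mL=650/2173, mR=290/2173; mL+mR=940/2173 → advance +1; mR−mL=-360/2173 → turn -1·90°
n=1: pose=(7,-6,W); sL=8/25, sR=40/41; mL=-172/1025, mR=836/1025; mL+mR=664/1025 → advance +1; mR−mL=1008/1025 → turn +1·90°
n=2: pose=(6,-6,S); sL=2/5, sR=5/17; mL=43/170, mR=8/85; mL+mR=59/170 → advance +1; mR−mL=-27/170 → turn -1·90°
n=3: pose=(6,-7,W); sL=40/157, sR=40/61; mL=-700/9577, mR=5060/9577; mL+mR=4360/9577 → advance +1; mR−mL=5760/9577 → turn +1·90°
n=4: pose=(5,-7,S); sL=20/61, sR=4/17; mL=218/1037, mR=74/1037; mL+mR=292/1037 → advance +1; mR−mL=-144/1037 → turn -1·90°

0 20/41 20/53 650/2173 290/2173 7 -5 S
1 8/25 40/41 -172/1025 836/1025 7 -6 W
2 2/5 5/17 43/170 8/85 6 -6 S
3 40/157 40/61 -700/9577 5060/9577 6 -7 W
4 20/61 4/17 218/1037 74/1037 5 -7 S
final 5 -8 W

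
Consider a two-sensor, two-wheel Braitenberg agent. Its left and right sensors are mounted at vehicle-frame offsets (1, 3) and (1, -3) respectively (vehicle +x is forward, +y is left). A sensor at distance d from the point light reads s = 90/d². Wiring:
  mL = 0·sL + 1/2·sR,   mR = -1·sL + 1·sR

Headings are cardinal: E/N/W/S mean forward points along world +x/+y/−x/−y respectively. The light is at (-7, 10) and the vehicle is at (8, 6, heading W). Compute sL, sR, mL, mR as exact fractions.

left sensor world pos  = (7, 3); dL² = 245
right sensor world pos = (7, 9); dR² = 197
sL = 90/245 = 18/49
sR = 90/197 = 90/197
mL = 0·sL + 1/2·sR = 45/197
mR = -1·sL + 1·sR = 864/9653

18/49 90/197 45/197 864/9653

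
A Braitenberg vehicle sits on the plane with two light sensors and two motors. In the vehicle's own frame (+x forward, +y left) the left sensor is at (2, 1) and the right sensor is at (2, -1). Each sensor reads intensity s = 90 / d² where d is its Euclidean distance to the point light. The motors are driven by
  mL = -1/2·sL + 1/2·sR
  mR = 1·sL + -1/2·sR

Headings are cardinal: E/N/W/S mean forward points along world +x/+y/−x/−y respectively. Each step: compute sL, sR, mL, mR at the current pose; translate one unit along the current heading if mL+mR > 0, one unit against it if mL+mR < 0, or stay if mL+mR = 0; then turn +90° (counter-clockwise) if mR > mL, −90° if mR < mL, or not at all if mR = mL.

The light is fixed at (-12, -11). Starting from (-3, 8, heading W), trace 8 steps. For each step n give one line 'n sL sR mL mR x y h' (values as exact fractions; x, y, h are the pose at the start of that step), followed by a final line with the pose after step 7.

0 90/373 90/449 -3420/167477 23625/167477 -3 8 W
1 9/37 45/169 72/6253 1377/12506 -4 8 S
2 90/461 90/389 3240/179329 14265/179329 -4 7 E
3 45/232 9/50 -81/11600 603/5800 -3 7 N
4 90/373 90/449 -3420/167477 23625/167477 -3 8 W
5 9/37 45/169 72/6253 1377/12506 -4 8 S
6 90/461 90/389 3240/179329 14265/179329 -4 7 E
7 45/232 9/50 -81/11600 603/5800 -3 7 N
final -3 8 W

n=0: pose=(-3,8,W); sL=90/373, sR=90/449; mL=-3420/167477, mR=23625/167477; mL+mR=45/373 → advance +1; mR−mL=27045/167477 → turn +1·90°
n=1: pose=(-4,8,S); sL=9/37, sR=45/169; mL=72/6253, mR=1377/12506; mL+mR=9/74 → advance +1; mR−mL=1233/12506 → turn +1·90°
n=2: pose=(-4,7,E); sL=90/461, sR=90/389; mL=3240/179329, mR=14265/179329; mL+mR=45/461 → advance +1; mR−mL=11025/179329 → turn +1·90°
n=3: pose=(-3,7,N); sL=45/232, sR=9/50; mL=-81/11600, mR=603/5800; mL+mR=45/464 → advance +1; mR−mL=1287/11600 → turn +1·90°
n=4: pose=(-3,8,W); sL=90/373, sR=90/449; mL=-3420/167477, mR=23625/167477; mL+mR=45/373 → advance +1; mR−mL=27045/167477 → turn +1·90°
n=5: pose=(-4,8,S); sL=9/37, sR=45/169; mL=72/6253, mR=1377/12506; mL+mR=9/74 → advance +1; mR−mL=1233/12506 → turn +1·90°
n=6: pose=(-4,7,E); sL=90/461, sR=90/389; mL=3240/179329, mR=14265/179329; mL+mR=45/461 → advance +1; mR−mL=11025/179329 → turn +1·90°
n=7: pose=(-3,7,N); sL=45/232, sR=9/50; mL=-81/11600, mR=603/5800; mL+mR=45/464 → advance +1; mR−mL=1287/11600 → turn +1·90°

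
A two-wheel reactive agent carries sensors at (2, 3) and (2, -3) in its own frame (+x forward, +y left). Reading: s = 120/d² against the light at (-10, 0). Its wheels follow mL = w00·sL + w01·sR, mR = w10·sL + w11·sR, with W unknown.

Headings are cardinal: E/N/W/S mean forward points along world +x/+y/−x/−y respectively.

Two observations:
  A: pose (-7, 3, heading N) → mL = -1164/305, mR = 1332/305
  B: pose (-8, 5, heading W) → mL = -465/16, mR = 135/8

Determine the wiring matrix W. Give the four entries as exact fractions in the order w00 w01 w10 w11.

obs A: pose=(-7,3,N) → sL=24/5, sR=120/61, mL=-1164/305, mR=1332/305
obs B: pose=(-8,5,W) → sL=30, sR=15/8, mL=-465/16, mR=135/8
sensor matrix S = [[24/5, 120/61], [30, 15/8]]; det S = -3051/61
solve [mL_A; mL_B] = S·[w00; w01] and [mR_A; mR_B] = S·[w10; w11]:
  w00 = -1, w01 = 1/2, w10 = 1/2, w11 = 1

-1 1/2 1/2 1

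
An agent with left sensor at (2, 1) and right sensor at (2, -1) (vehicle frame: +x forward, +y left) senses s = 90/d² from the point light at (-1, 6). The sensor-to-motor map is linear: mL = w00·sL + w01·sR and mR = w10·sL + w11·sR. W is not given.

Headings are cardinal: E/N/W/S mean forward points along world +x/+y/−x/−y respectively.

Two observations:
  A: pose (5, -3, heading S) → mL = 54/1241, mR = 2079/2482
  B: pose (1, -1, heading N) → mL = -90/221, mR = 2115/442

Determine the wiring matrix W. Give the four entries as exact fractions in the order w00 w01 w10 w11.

-1/2 1/2 1 1/2

obs A: pose=(5,-3,S) → sL=9/17, sR=45/73, mL=54/1241, mR=2079/2482
obs B: pose=(1,-1,N) → sL=45/13, sR=45/17, mL=-90/221, mR=2115/442
sensor matrix S = [[9/17, 45/73], [45/13, 45/17]]; det S = -200880/274261
solve [mL_A; mL_B] = S·[w00; w01] and [mR_A; mR_B] = S·[w10; w11]:
  w00 = -1/2, w01 = 1/2, w10 = 1, w11 = 1/2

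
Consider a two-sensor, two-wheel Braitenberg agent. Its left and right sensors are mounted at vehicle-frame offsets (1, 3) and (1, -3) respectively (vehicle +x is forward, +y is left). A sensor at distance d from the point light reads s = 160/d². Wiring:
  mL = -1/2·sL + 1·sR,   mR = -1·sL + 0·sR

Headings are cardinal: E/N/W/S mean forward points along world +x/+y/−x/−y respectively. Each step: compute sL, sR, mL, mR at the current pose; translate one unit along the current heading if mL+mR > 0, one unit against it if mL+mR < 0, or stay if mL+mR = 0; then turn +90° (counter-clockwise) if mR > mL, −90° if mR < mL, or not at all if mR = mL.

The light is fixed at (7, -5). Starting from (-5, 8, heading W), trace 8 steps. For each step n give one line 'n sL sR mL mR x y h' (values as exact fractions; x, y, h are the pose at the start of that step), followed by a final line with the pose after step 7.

0 160/269 32/85 1808/22865 -160/269 -5 8 W
1 20/49 8/13 262/637 -20/49 -4 8 N
2 160/389 160/221 44560/85969 -160/389 -4 9 E
3 80/109 80/169 1960/18421 -80/109 -3 9 S
4 32/53 32/89 272/4717 -32/53 -3 10 W
5 2/5 40/73 127/365 -2/5 -2 10 N
6 160/353 32/37 8336/13061 -160/353 -2 9 E
7 80/97 16/29 392/2813 -80/97 -1 9 S
final -1 10 W

n=0: pose=(-5,8,W); sL=160/269, sR=32/85; mL=1808/22865, mR=-160/269; mL+mR=-11792/22865 → advance -1; mR−mL=-15408/22865 → turn -1·90°
n=1: pose=(-4,8,N); sL=20/49, sR=8/13; mL=262/637, mR=-20/49; mL+mR=2/637 → advance +1; mR−mL=-522/637 → turn -1·90°
n=2: pose=(-4,9,E); sL=160/389, sR=160/221; mL=44560/85969, mR=-160/389; mL+mR=9200/85969 → advance +1; mR−mL=-79920/85969 → turn -1·90°
n=3: pose=(-3,9,S); sL=80/109, sR=80/169; mL=1960/18421, mR=-80/109; mL+mR=-11560/18421 → advance -1; mR−mL=-15480/18421 → turn -1·90°
n=4: pose=(-3,10,W); sL=32/53, sR=32/89; mL=272/4717, mR=-32/53; mL+mR=-2576/4717 → advance -1; mR−mL=-3120/4717 → turn -1·90°
n=5: pose=(-2,10,N); sL=2/5, sR=40/73; mL=127/365, mR=-2/5; mL+mR=-19/365 → advance -1; mR−mL=-273/365 → turn -1·90°
n=6: pose=(-2,9,E); sL=160/353, sR=32/37; mL=8336/13061, mR=-160/353; mL+mR=2416/13061 → advance +1; mR−mL=-14256/13061 → turn -1·90°
n=7: pose=(-1,9,S); sL=80/97, sR=16/29; mL=392/2813, mR=-80/97; mL+mR=-1928/2813 → advance -1; mR−mL=-2712/2813 → turn -1·90°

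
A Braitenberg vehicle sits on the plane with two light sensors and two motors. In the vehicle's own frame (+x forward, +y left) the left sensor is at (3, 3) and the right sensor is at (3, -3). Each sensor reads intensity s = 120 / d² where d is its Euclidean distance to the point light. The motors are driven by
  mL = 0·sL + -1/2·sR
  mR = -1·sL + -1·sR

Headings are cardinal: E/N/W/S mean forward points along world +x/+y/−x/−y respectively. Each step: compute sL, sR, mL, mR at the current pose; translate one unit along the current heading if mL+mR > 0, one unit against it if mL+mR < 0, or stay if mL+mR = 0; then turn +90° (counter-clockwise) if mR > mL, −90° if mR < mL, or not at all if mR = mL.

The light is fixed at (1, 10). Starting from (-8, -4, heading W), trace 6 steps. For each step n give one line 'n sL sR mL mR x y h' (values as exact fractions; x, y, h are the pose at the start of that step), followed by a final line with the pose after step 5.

0 120/433 24/53 -12/53 -16752/22949 -8 -4 W
1 60/121 60/73 -30/73 -11640/8833 -7 -4 N
2 120/169 120/349 -60/349 -62160/58981 -7 -5 E
3 1/3 10/39 -5/39 -23/39 -8 -5 S
4 120/433 24/53 -12/53 -16752/22949 -8 -4 W
5 60/121 60/73 -30/73 -11640/8833 -7 -4 N
final -7 -5 E

n=0: pose=(-8,-4,W); sL=120/433, sR=24/53; mL=-12/53, mR=-16752/22949; mL+mR=-21948/22949 → advance -1; mR−mL=-11556/22949 → turn -1·90°
n=1: pose=(-7,-4,N); sL=60/121, sR=60/73; mL=-30/73, mR=-11640/8833; mL+mR=-15270/8833 → advance -1; mR−mL=-8010/8833 → turn -1·90°
n=2: pose=(-7,-5,E); sL=120/169, sR=120/349; mL=-60/349, mR=-62160/58981; mL+mR=-72300/58981 → advance -1; mR−mL=-52020/58981 → turn -1·90°
n=3: pose=(-8,-5,S); sL=1/3, sR=10/39; mL=-5/39, mR=-23/39; mL+mR=-28/39 → advance -1; mR−mL=-6/13 → turn -1·90°
n=4: pose=(-8,-4,W); sL=120/433, sR=24/53; mL=-12/53, mR=-16752/22949; mL+mR=-21948/22949 → advance -1; mR−mL=-11556/22949 → turn -1·90°
n=5: pose=(-7,-4,N); sL=60/121, sR=60/73; mL=-30/73, mR=-11640/8833; mL+mR=-15270/8833 → advance -1; mR−mL=-8010/8833 → turn -1·90°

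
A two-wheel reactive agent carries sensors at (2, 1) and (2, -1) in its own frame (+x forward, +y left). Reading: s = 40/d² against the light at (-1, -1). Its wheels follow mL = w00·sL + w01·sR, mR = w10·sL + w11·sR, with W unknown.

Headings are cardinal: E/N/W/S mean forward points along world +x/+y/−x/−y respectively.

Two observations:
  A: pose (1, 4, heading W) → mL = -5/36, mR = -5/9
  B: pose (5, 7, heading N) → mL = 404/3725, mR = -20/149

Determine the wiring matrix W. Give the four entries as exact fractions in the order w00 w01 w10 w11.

obs A: pose=(1,4,W) → sL=5/2, sR=10/9, mL=-5/36, mR=-5/9
obs B: pose=(5,7,N) → sL=8/25, sR=40/149, mL=404/3725, mR=-20/149
sensor matrix S = [[5/2, 10/9], [8/25, 40/149]]; det S = 2116/6705
solve [mL_A; mL_B] = S·[w00; w01] and [mR_A; mR_B] = S·[w10; w11]:
  w00 = -1/2, w01 = 1, w10 = 0, w11 = -1/2

-1/2 1 0 -1/2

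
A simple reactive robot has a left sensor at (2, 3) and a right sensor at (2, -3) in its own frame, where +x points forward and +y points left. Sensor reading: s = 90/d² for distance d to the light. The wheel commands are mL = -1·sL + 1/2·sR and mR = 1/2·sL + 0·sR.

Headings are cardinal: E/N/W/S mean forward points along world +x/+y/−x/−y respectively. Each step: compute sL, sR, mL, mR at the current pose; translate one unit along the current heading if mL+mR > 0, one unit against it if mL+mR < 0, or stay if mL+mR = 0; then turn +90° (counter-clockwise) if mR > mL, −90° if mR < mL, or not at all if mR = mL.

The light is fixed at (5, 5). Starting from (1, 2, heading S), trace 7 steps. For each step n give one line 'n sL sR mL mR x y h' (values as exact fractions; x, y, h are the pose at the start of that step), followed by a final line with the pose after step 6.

0 45/13 45/37 -2745/962 45/26 1 2 S
1 18 90/29 -477/29 9 1 3 E
2 45/32 45/2 315/32 45/64 0 3 N
3 90/13 18/5 -333/65 45/13 0 4 E
4 45/41 9 279/82 45/82 -1 4 N
5 18/5 18/5 -9/5 9/5 -1 5 E
6 18/17 90/13 531/221 9/17 -1 5 N
final -1 6 E

n=0: pose=(1,2,S); sL=45/13, sR=45/37; mL=-2745/962, mR=45/26; mL+mR=-540/481 → advance -1; mR−mL=2205/481 → turn +1·90°
n=1: pose=(1,3,E); sL=18, sR=90/29; mL=-477/29, mR=9; mL+mR=-216/29 → advance -1; mR−mL=738/29 → turn +1·90°
n=2: pose=(0,3,N); sL=45/32, sR=45/2; mL=315/32, mR=45/64; mL+mR=675/64 → advance +1; mR−mL=-585/64 → turn -1·90°
n=3: pose=(0,4,E); sL=90/13, sR=18/5; mL=-333/65, mR=45/13; mL+mR=-108/65 → advance -1; mR−mL=558/65 → turn +1·90°
n=4: pose=(-1,4,N); sL=45/41, sR=9; mL=279/82, mR=45/82; mL+mR=162/41 → advance +1; mR−mL=-117/41 → turn -1·90°
n=5: pose=(-1,5,E); sL=18/5, sR=18/5; mL=-9/5, mR=9/5; mL+mR=0 → advance +0; mR−mL=18/5 → turn +1·90°
n=6: pose=(-1,5,N); sL=18/17, sR=90/13; mL=531/221, mR=9/17; mL+mR=648/221 → advance +1; mR−mL=-414/221 → turn -1·90°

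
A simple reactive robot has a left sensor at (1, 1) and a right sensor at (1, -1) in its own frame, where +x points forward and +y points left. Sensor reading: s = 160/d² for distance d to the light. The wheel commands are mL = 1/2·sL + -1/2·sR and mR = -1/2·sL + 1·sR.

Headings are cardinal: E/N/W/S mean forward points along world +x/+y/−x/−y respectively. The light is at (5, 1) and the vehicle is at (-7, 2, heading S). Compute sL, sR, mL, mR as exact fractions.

160/121 160/169 3840/20449 5840/20449

left sensor world pos  = (-6, 1); dL² = 121
right sensor world pos = (-8, 1); dR² = 169
sL = 160/121 = 160/121
sR = 160/169 = 160/169
mL = 1/2·sL + -1/2·sR = 3840/20449
mR = -1/2·sL + 1·sR = 5840/20449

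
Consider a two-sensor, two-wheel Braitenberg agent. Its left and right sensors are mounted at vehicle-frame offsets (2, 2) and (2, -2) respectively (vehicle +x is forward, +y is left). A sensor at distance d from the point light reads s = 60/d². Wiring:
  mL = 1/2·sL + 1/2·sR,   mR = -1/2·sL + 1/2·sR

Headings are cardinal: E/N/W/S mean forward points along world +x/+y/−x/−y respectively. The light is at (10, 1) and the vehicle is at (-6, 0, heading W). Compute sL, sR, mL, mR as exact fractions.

20/111 12/65 1316/7215 16/7215

left sensor world pos  = (-8, -2); dL² = 333
right sensor world pos = (-8, 2); dR² = 325
sL = 60/333 = 20/111
sR = 60/325 = 12/65
mL = 1/2·sL + 1/2·sR = 1316/7215
mR = -1/2·sL + 1/2·sR = 16/7215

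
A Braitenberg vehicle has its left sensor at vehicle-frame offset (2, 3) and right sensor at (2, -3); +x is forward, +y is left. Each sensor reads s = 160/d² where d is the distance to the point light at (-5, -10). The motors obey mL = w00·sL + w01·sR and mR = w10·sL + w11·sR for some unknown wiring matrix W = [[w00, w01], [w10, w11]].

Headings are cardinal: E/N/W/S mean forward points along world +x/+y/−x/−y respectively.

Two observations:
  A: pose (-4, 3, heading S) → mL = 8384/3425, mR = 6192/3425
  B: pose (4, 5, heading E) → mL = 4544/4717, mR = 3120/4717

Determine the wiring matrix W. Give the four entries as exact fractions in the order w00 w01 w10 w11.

1 1 1 1/2

obs A: pose=(-4,3,S) → sL=160/137, sR=32/25, mL=8384/3425, mR=6192/3425
obs B: pose=(4,5,E) → sL=32/89, sR=32/53, mL=4544/4717, mR=3120/4717
sensor matrix S = [[160/137, 32/25], [32/89, 32/53]]; det S = 3956736/16155725
solve [mL_A; mL_B] = S·[w00; w01] and [mR_A; mR_B] = S·[w10; w11]:
  w00 = 1, w01 = 1, w10 = 1, w11 = 1/2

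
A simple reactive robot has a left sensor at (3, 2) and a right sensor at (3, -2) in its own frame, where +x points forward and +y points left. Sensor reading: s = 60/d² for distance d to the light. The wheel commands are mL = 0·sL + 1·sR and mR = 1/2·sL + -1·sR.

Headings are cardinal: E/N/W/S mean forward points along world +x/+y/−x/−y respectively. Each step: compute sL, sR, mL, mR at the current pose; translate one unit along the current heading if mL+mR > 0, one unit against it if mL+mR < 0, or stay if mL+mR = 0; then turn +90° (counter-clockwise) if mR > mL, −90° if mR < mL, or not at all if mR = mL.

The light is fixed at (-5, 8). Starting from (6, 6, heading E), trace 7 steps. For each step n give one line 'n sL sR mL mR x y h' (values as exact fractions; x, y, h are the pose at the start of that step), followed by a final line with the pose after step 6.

0 15/49 15/53 15/53 -675/5194 6 6 E
1 60/221 12/25 12/25 -1902/5525 7 6 S
2 30/53 30/41 30/41 -975/2173 7 5 W
3 20/27 60/169 60/169 70/4563 6 5 N
4 15/49 15/53 15/53 -675/5194 6 6 E
5 60/221 12/25 12/25 -1902/5525 7 6 S
6 30/53 30/41 30/41 -975/2173 7 5 W
final 6 5 N

n=0: pose=(6,6,E); sL=15/49, sR=15/53; mL=15/53, mR=-675/5194; mL+mR=15/98 → advance +1; mR−mL=-2145/5194 → turn -1·90°
n=1: pose=(7,6,S); sL=60/221, sR=12/25; mL=12/25, mR=-1902/5525; mL+mR=30/221 → advance +1; mR−mL=-4554/5525 → turn -1·90°
n=2: pose=(7,5,W); sL=30/53, sR=30/41; mL=30/41, mR=-975/2173; mL+mR=15/53 → advance +1; mR−mL=-2565/2173 → turn -1·90°
n=3: pose=(6,5,N); sL=20/27, sR=60/169; mL=60/169, mR=70/4563; mL+mR=10/27 → advance +1; mR−mL=-1550/4563 → turn -1·90°
n=4: pose=(6,6,E); sL=15/49, sR=15/53; mL=15/53, mR=-675/5194; mL+mR=15/98 → advance +1; mR−mL=-2145/5194 → turn -1·90°
n=5: pose=(7,6,S); sL=60/221, sR=12/25; mL=12/25, mR=-1902/5525; mL+mR=30/221 → advance +1; mR−mL=-4554/5525 → turn -1·90°
n=6: pose=(7,5,W); sL=30/53, sR=30/41; mL=30/41, mR=-975/2173; mL+mR=15/53 → advance +1; mR−mL=-2565/2173 → turn -1·90°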